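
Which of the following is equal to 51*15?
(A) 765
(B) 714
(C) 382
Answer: A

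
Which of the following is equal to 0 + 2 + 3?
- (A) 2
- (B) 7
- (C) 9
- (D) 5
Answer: D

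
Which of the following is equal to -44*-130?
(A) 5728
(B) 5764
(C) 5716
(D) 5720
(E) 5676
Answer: D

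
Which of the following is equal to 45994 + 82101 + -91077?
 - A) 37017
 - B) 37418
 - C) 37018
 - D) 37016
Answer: C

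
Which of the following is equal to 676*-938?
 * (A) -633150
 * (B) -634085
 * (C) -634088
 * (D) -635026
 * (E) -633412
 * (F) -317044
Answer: C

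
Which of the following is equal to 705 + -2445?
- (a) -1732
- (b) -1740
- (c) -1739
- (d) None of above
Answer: b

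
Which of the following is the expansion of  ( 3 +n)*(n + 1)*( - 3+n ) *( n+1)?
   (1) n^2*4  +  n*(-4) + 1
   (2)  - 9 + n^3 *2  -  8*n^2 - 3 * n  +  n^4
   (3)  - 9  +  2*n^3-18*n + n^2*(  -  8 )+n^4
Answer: 3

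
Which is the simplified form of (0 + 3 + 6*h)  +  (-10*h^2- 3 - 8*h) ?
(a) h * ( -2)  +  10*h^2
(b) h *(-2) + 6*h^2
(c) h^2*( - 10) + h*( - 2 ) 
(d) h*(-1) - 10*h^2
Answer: c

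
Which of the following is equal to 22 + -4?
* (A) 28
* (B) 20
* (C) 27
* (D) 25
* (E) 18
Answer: E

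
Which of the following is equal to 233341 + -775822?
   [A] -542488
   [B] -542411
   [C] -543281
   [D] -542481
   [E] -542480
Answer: D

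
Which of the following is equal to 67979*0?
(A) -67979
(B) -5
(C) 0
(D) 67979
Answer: C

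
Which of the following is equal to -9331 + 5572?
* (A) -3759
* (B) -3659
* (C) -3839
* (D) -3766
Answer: A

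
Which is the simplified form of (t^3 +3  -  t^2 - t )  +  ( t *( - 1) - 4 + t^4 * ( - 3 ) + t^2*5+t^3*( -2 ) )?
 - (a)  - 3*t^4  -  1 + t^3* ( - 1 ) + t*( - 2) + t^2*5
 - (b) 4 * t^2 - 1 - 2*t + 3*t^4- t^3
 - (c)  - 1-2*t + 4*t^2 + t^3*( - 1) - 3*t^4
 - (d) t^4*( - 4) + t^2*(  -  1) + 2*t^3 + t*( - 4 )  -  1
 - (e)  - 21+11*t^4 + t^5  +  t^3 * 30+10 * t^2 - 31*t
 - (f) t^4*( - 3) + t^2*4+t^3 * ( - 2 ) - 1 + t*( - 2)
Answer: c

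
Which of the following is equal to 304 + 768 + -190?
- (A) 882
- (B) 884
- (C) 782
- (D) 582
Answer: A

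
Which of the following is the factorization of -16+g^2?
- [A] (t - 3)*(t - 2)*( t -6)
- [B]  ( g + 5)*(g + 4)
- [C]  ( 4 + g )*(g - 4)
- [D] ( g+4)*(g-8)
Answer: C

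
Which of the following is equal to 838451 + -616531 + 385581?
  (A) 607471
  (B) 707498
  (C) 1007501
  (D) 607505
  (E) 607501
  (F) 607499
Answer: E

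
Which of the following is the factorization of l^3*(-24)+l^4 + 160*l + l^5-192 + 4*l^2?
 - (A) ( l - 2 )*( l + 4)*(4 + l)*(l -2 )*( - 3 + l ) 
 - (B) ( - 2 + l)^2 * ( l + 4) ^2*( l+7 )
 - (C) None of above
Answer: A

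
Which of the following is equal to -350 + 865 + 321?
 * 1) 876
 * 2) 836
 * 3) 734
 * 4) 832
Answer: 2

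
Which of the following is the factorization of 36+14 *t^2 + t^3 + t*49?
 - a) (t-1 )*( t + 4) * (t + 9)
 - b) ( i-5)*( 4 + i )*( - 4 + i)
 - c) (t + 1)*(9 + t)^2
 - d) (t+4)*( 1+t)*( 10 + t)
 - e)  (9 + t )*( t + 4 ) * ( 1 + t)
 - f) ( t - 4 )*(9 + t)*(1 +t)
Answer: e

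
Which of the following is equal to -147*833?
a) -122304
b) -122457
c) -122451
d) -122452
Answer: c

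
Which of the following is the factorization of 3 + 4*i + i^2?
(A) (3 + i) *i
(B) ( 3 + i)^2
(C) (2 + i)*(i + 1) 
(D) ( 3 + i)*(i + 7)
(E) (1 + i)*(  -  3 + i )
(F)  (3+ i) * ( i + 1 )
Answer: F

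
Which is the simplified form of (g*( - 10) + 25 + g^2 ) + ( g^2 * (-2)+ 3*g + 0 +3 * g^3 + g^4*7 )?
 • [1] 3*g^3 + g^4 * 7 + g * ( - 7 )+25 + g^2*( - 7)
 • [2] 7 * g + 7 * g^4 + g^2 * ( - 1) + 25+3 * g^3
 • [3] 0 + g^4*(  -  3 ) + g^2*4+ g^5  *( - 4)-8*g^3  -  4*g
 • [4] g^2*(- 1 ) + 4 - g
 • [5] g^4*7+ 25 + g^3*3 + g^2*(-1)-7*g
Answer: 5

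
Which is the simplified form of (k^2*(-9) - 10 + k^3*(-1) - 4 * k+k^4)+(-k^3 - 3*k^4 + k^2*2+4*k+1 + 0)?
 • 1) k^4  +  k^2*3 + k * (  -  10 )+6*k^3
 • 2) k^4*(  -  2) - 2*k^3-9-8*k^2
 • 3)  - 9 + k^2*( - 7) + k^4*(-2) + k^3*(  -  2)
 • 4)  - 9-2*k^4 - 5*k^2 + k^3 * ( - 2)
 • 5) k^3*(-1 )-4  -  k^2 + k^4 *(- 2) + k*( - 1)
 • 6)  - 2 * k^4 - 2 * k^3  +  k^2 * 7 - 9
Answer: 3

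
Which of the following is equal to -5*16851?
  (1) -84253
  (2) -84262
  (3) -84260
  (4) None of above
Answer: 4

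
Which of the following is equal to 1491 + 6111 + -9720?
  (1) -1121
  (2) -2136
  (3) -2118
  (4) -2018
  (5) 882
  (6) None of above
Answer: 3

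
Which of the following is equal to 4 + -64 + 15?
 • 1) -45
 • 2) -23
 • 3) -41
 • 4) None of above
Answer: 1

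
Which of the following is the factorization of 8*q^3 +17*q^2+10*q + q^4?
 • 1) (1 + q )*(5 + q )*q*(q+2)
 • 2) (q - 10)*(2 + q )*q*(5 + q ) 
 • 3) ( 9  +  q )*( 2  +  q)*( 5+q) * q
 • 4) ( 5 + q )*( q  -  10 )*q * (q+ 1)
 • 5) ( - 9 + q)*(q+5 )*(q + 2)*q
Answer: 1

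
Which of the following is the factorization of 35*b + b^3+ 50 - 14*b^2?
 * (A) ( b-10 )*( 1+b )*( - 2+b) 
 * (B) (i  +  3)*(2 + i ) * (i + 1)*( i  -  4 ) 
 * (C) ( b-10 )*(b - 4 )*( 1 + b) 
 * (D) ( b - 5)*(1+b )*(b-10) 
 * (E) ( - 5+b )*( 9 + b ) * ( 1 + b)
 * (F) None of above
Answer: D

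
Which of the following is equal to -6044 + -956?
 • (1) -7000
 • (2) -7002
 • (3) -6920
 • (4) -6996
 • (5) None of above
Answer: 1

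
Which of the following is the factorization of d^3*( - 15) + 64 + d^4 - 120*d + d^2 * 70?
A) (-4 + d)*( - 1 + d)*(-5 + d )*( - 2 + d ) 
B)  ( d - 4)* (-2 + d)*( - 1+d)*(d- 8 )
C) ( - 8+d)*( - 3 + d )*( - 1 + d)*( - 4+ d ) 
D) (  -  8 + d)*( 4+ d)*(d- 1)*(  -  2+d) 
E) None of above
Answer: B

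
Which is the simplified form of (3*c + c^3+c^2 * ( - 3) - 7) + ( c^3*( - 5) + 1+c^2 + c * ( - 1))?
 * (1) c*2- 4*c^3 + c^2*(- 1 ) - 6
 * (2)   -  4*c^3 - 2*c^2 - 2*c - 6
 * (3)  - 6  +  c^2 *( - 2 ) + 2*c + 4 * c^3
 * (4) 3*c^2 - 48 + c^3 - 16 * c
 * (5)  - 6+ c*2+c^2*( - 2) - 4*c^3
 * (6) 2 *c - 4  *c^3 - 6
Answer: 5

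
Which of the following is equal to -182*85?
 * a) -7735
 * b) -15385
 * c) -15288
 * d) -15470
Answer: d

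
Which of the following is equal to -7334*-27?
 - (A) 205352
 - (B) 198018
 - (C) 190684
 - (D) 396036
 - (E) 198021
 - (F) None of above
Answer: B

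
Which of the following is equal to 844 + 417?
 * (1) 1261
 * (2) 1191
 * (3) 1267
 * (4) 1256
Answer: 1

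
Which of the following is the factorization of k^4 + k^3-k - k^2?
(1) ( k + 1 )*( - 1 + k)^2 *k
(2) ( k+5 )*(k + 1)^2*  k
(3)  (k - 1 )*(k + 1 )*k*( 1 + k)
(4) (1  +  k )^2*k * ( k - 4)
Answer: 3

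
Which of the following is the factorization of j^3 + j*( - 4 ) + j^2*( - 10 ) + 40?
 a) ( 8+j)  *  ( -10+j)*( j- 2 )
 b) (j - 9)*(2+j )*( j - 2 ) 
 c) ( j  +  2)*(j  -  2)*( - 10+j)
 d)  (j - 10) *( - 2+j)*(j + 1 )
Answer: c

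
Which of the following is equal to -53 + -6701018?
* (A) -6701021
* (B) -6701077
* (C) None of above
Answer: C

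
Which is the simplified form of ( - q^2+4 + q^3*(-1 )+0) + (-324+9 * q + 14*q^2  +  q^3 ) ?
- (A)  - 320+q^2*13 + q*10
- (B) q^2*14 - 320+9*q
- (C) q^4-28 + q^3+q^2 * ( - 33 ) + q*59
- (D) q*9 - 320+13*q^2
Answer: D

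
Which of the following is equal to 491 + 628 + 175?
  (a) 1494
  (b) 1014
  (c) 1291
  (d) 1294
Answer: d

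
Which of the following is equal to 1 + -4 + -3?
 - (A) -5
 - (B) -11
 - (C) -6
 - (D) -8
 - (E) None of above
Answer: C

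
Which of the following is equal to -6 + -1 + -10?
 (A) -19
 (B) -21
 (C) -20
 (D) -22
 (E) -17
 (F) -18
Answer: E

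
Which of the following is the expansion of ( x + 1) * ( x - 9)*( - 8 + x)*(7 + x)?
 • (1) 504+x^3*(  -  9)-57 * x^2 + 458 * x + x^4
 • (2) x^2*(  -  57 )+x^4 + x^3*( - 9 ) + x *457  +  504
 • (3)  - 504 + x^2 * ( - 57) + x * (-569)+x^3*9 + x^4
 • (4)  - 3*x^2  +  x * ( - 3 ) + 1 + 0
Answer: 2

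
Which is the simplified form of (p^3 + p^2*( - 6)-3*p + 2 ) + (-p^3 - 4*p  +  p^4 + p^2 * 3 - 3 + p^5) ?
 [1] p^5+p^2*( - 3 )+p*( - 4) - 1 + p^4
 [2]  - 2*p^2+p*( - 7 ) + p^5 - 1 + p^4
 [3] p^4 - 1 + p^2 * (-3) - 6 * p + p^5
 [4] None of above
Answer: 4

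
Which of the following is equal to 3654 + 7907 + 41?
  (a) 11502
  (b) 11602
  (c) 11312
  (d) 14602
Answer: b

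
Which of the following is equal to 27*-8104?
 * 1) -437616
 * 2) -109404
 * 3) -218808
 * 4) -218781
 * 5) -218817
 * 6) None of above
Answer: 3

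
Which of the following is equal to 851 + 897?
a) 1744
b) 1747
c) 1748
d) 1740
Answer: c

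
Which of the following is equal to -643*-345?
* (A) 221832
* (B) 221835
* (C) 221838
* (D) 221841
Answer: B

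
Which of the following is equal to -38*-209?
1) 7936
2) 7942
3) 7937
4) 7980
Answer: 2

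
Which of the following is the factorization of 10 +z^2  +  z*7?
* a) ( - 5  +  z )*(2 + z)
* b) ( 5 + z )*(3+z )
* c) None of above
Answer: c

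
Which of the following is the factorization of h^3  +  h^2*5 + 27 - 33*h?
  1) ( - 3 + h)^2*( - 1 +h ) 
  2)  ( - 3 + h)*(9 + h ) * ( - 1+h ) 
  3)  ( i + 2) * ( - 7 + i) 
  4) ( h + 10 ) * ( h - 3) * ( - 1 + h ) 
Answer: 2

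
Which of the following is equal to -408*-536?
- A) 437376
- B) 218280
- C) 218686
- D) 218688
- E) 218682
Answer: D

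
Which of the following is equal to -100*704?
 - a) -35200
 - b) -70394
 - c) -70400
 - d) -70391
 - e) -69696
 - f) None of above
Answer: c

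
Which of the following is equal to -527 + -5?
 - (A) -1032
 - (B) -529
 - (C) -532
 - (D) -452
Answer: C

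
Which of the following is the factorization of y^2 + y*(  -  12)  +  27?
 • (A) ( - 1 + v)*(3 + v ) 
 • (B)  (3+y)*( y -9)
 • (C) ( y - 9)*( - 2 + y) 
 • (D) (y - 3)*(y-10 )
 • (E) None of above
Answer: E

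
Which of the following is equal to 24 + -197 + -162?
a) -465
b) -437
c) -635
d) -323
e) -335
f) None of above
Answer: e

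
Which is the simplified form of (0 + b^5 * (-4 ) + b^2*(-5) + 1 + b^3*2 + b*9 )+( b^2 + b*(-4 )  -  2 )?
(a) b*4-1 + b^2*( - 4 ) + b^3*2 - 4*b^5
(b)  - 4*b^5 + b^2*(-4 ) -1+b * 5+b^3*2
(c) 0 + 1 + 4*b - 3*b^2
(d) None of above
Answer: b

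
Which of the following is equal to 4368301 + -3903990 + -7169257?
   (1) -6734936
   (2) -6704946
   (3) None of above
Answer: 2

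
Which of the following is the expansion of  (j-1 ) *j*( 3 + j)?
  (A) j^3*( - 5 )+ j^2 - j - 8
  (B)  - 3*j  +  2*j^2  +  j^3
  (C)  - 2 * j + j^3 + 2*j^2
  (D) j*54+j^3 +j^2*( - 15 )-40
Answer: B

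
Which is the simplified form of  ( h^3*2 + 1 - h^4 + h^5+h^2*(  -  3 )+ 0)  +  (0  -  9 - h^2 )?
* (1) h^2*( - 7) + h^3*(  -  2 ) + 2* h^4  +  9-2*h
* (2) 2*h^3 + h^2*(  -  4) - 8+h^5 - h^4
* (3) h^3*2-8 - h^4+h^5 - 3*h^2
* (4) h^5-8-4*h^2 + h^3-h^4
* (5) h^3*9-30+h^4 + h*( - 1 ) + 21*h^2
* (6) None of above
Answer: 2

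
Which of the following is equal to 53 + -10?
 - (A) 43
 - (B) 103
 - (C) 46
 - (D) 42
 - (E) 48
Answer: A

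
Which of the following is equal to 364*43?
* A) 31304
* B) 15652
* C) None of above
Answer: B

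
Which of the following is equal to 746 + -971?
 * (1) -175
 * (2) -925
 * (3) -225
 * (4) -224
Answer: 3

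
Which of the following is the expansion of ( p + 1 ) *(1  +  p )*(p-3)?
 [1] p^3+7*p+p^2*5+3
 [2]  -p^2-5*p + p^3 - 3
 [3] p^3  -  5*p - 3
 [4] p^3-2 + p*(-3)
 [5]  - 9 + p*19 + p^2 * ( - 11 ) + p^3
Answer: 2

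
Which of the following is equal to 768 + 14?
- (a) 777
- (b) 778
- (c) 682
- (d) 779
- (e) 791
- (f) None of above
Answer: f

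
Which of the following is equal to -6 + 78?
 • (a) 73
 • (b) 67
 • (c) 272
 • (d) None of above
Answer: d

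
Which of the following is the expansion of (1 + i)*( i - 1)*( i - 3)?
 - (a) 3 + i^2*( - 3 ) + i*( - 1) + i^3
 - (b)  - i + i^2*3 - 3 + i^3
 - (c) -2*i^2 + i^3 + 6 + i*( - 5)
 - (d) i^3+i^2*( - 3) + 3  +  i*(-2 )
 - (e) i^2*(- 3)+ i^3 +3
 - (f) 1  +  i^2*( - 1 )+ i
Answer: a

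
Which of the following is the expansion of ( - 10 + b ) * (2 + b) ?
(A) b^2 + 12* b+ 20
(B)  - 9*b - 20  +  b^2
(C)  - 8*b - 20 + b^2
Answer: C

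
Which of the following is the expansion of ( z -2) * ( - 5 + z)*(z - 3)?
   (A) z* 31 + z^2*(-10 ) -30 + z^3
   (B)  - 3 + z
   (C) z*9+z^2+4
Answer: A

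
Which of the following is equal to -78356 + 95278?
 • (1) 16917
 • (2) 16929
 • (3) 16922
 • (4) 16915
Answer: 3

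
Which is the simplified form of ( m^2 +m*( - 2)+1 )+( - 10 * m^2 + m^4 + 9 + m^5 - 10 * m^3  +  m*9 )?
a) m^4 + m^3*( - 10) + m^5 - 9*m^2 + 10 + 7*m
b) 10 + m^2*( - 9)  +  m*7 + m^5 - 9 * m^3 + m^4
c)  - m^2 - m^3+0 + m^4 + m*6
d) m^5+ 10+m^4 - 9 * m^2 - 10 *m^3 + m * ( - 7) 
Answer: a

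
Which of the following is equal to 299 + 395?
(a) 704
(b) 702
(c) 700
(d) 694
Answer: d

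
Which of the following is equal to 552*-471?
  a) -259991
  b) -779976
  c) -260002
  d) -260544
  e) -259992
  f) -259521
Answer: e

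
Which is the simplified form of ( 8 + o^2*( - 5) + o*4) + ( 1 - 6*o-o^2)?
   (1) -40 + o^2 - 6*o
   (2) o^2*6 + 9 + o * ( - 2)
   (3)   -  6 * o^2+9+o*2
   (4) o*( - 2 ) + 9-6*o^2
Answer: 4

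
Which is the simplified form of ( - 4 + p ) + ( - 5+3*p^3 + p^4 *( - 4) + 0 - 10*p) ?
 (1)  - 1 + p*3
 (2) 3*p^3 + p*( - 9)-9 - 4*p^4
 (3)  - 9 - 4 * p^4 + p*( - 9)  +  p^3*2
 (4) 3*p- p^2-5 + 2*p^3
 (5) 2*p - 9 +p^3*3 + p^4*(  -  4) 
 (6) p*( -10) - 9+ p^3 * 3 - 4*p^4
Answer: 2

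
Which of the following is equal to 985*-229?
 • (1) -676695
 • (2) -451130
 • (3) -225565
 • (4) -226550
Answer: 3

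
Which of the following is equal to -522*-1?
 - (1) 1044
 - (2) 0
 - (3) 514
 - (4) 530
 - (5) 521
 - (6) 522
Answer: 6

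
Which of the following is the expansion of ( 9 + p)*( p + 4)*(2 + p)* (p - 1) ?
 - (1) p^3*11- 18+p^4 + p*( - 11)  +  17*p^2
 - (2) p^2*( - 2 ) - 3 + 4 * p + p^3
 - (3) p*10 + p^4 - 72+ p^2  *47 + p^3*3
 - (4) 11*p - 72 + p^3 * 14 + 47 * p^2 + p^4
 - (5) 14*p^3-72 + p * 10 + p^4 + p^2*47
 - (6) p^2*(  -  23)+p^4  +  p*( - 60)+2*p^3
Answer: 5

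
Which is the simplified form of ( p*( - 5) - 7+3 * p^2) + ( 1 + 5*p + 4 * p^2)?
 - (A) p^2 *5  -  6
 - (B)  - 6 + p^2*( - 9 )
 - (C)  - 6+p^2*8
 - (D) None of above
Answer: D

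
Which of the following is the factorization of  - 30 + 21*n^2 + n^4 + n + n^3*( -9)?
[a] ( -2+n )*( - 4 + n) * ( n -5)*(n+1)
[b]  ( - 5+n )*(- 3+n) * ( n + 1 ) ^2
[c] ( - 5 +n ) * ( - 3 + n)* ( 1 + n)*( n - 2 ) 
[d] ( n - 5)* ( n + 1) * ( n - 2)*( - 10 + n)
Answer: c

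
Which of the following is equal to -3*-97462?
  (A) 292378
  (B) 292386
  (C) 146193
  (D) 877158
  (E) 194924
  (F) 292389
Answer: B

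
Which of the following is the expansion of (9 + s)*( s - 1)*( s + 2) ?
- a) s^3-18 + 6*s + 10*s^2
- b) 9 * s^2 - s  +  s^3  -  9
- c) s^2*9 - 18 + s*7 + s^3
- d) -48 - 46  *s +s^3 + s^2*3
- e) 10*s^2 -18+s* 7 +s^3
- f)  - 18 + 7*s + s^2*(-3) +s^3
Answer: e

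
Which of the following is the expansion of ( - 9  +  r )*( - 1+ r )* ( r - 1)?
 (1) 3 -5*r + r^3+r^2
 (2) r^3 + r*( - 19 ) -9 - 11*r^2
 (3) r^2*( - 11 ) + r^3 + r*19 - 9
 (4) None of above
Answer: 3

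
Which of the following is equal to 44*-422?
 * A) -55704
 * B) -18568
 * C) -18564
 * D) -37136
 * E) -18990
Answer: B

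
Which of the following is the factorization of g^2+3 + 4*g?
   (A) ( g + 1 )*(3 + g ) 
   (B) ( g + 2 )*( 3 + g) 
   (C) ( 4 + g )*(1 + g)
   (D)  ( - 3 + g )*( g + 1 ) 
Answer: A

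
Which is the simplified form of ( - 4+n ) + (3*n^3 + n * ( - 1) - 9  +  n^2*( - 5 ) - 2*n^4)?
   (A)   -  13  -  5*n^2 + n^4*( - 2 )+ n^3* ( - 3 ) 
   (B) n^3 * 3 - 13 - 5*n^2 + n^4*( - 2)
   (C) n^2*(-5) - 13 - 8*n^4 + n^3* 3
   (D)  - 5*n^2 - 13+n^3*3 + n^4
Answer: B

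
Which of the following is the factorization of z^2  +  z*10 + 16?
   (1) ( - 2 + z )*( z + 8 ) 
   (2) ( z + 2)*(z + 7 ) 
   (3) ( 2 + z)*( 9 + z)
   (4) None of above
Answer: 4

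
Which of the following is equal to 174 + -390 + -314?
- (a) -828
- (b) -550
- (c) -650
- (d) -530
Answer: d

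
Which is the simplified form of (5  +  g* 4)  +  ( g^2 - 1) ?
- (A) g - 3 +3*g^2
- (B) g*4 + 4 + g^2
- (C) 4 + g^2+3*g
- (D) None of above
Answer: B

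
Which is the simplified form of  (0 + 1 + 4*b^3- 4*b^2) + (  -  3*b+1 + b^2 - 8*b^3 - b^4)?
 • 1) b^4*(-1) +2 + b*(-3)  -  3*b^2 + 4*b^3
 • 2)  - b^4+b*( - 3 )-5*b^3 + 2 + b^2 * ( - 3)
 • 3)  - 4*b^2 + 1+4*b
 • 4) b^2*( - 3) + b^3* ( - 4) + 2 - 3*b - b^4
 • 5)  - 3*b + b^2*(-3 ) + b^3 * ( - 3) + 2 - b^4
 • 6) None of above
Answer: 4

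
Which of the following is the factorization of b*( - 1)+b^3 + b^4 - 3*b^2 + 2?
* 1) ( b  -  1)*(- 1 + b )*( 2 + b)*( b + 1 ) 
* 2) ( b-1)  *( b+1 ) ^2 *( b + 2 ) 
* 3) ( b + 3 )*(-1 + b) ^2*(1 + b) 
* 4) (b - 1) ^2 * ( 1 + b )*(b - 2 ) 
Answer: 1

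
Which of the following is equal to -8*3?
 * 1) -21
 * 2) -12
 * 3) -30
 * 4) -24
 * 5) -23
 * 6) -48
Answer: 4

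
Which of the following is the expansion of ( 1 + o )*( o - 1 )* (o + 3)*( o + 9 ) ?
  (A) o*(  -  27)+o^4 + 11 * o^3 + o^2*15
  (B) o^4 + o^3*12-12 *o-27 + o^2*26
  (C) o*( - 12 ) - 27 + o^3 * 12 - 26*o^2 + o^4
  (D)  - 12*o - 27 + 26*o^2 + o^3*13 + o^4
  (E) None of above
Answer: B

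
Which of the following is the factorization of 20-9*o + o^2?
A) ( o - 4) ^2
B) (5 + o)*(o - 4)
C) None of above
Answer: C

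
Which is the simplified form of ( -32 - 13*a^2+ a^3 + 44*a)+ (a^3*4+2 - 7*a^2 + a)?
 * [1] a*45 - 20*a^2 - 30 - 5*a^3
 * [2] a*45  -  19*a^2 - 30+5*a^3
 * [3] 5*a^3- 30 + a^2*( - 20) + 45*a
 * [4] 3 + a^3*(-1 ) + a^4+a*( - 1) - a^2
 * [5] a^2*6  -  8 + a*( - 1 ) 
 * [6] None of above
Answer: 3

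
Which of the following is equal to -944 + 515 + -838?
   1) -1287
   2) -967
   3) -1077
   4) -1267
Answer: 4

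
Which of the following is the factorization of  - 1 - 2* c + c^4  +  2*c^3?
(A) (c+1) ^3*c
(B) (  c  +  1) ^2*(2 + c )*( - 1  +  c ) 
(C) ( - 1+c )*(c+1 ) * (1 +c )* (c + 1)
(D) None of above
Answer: C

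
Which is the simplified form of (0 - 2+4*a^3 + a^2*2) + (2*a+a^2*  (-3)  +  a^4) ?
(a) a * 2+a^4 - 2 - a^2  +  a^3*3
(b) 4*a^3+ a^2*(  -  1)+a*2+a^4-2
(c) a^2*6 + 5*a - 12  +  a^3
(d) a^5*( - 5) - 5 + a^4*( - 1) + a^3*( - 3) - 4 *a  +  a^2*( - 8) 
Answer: b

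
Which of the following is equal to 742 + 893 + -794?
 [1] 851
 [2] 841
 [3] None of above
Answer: 2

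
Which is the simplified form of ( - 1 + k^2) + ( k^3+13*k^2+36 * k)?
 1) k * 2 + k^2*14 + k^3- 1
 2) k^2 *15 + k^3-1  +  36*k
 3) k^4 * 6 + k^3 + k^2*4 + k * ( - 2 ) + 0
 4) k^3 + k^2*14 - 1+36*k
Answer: 4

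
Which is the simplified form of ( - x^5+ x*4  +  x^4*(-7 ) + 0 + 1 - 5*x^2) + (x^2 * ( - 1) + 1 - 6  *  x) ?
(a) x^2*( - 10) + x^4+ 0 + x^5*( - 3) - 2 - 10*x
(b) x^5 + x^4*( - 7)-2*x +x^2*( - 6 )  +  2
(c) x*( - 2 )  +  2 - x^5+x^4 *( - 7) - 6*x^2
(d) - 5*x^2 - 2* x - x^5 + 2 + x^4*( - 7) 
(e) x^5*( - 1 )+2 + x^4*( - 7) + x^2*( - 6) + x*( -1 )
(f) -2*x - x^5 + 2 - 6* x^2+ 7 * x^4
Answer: c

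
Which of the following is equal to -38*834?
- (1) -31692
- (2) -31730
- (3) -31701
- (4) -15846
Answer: 1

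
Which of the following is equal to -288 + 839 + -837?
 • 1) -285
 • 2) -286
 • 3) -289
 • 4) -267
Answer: 2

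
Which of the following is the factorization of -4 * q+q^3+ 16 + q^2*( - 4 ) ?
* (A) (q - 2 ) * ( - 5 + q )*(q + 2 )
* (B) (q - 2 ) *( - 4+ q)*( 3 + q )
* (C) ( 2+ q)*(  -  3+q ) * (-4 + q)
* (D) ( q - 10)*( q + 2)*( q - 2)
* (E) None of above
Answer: E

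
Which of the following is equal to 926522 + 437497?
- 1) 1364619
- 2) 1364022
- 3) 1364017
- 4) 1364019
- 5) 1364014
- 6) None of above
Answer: 4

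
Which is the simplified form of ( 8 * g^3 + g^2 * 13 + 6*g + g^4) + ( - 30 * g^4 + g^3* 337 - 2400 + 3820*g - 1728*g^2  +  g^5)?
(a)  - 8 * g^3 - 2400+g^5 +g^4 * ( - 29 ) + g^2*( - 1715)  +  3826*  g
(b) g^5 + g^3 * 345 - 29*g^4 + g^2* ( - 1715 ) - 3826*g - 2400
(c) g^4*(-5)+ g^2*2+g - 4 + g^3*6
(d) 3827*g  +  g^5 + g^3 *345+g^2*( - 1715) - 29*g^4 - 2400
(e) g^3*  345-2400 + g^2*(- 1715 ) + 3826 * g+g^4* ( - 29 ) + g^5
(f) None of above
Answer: e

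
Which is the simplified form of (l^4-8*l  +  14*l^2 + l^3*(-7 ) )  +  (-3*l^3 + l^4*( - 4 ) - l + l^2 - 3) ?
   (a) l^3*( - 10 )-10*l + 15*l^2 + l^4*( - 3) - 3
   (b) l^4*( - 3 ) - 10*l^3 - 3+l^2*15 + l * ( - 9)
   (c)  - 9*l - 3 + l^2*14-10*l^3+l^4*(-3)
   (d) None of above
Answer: b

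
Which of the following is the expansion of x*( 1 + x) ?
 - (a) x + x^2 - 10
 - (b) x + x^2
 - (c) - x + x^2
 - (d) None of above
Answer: b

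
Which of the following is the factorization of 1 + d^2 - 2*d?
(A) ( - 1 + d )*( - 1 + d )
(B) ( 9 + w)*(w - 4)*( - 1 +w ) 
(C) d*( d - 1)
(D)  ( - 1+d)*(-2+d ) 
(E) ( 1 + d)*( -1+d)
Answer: A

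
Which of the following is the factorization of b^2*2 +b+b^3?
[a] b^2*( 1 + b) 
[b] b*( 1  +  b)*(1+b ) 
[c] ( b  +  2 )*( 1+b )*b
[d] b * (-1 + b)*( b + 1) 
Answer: b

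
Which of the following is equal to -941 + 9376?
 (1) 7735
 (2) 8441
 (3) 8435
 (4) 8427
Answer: 3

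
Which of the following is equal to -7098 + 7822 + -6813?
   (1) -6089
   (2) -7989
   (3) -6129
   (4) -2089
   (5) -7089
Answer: 1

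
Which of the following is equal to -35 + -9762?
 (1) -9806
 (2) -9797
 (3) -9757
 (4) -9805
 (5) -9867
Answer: 2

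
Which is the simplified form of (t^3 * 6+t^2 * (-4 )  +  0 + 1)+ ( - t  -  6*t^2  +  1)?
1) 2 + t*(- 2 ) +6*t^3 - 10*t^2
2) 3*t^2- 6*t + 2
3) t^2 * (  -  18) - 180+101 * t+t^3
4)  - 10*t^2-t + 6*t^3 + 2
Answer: 4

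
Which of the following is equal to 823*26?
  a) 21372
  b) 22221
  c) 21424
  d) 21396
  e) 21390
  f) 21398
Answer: f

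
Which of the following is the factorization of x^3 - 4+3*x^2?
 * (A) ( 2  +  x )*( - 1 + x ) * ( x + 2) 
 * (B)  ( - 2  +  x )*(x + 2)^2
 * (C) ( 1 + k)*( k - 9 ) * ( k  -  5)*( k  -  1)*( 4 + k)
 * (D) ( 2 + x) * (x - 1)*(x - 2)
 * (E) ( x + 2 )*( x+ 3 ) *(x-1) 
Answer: A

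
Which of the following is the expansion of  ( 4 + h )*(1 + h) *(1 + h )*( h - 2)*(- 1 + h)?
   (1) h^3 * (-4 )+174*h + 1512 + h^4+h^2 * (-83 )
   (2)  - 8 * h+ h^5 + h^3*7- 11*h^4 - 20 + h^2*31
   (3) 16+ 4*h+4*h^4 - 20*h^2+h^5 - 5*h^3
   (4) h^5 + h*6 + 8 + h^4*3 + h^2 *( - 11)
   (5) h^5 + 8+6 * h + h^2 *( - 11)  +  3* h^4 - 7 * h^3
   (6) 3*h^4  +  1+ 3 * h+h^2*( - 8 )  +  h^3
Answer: 5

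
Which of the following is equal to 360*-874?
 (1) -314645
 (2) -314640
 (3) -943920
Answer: 2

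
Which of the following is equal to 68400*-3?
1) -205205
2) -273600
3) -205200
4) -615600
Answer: 3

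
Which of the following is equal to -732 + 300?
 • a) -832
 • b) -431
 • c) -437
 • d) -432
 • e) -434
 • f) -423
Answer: d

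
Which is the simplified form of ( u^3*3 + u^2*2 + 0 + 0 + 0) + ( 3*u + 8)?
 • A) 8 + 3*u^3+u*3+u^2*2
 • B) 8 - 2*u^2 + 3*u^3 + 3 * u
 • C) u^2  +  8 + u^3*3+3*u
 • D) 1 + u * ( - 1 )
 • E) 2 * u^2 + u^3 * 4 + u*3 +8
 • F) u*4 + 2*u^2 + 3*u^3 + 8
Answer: A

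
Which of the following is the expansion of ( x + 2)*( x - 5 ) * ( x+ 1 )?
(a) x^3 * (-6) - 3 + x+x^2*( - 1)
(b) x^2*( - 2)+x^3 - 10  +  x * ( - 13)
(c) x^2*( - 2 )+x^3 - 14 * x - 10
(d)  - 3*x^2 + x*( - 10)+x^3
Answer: b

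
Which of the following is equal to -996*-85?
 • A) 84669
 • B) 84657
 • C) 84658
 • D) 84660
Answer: D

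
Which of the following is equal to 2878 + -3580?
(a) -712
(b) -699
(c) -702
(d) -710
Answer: c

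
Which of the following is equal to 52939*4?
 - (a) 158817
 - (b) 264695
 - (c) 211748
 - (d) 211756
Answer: d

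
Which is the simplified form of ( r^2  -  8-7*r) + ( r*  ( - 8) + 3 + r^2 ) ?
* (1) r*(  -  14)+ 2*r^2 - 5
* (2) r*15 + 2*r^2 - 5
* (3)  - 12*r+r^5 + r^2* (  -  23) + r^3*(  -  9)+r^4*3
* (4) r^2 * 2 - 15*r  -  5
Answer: 4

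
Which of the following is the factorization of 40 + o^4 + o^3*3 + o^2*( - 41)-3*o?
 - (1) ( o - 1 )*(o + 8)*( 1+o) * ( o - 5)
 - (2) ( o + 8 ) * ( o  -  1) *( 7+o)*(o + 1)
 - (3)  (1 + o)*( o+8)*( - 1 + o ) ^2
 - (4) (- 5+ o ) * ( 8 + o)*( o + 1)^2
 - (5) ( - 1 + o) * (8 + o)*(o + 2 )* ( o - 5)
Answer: 1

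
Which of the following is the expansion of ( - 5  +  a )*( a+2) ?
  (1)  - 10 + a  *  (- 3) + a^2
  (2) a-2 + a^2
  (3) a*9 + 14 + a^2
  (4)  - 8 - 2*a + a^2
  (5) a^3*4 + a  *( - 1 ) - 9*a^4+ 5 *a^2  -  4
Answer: 1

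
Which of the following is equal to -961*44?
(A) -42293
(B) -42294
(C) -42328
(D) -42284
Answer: D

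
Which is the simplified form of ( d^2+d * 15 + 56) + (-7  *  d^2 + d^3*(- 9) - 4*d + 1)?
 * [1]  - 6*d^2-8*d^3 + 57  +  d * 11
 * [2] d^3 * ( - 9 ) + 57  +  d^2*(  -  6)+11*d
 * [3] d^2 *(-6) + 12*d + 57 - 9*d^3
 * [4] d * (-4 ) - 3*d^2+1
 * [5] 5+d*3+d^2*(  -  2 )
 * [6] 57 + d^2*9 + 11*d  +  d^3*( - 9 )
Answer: 2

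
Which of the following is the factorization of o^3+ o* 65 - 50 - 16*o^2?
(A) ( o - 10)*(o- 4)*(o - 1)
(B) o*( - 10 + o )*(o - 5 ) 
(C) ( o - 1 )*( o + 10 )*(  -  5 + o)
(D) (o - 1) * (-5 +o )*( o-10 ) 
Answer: D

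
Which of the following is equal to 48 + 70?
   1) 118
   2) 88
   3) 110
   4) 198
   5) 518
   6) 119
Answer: 1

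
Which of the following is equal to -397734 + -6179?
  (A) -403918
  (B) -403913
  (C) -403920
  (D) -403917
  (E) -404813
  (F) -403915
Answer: B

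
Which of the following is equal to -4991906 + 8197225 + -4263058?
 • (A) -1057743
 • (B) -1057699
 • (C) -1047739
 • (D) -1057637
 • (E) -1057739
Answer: E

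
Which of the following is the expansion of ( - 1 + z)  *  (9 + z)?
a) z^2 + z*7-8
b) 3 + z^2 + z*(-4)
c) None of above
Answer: c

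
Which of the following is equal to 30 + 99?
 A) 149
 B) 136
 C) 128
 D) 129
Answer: D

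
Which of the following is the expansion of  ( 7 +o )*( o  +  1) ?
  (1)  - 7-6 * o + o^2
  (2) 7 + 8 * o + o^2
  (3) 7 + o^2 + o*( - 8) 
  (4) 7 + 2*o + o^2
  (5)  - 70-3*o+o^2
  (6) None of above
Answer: 2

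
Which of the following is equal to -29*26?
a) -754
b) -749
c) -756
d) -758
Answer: a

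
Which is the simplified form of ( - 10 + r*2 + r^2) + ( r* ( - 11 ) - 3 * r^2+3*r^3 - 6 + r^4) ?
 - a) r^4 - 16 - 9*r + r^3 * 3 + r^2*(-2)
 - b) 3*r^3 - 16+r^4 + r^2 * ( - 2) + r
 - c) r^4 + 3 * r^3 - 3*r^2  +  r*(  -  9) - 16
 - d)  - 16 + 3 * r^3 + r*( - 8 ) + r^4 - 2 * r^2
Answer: a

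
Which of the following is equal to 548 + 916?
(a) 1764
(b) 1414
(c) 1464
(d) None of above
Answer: c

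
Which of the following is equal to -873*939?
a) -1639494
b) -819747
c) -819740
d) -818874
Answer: b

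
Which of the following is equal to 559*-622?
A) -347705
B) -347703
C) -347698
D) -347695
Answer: C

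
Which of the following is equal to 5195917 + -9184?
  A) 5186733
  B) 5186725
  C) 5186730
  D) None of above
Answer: A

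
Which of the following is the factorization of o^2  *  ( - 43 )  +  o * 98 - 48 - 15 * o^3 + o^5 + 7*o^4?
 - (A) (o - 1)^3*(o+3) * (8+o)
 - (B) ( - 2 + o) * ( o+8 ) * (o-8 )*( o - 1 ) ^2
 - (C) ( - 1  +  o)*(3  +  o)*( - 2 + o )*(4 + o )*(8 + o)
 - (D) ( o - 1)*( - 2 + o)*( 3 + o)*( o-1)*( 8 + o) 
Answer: D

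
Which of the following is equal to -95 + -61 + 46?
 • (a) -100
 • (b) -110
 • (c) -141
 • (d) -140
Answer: b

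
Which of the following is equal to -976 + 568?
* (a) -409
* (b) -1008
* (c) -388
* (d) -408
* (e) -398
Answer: d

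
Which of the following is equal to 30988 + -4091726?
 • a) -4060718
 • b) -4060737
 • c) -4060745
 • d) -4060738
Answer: d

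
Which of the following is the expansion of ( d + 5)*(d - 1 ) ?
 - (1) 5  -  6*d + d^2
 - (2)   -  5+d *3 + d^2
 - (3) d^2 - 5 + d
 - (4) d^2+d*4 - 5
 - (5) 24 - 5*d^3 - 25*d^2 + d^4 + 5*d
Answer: 4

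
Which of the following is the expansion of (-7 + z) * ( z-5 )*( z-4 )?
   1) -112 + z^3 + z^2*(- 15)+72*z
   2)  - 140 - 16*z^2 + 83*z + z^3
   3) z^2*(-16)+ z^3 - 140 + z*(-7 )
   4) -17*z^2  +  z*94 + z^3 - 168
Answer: 2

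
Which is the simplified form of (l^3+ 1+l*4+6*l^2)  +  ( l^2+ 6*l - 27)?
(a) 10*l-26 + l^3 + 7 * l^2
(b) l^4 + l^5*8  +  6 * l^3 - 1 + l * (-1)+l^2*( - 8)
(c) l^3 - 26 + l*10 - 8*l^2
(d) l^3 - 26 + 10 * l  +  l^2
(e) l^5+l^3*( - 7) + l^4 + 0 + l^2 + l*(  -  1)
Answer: a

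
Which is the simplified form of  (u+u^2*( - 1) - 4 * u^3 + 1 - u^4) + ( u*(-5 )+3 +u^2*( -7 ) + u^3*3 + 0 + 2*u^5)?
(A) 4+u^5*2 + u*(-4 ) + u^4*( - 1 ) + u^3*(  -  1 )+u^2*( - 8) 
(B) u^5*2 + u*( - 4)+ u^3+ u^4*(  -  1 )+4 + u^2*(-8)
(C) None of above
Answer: A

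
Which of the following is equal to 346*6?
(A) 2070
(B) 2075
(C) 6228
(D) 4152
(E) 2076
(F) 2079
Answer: E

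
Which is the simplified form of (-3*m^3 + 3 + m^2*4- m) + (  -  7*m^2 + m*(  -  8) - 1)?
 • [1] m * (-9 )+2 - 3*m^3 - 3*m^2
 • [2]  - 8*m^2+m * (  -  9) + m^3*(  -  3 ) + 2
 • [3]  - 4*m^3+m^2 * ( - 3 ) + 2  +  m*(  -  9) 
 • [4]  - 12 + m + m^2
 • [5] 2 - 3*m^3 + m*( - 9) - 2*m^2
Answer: 1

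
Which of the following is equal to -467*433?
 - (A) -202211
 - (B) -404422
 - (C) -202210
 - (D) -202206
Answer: A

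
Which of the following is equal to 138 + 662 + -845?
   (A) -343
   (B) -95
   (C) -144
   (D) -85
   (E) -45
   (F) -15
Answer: E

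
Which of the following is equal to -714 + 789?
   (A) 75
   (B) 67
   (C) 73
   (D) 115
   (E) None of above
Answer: A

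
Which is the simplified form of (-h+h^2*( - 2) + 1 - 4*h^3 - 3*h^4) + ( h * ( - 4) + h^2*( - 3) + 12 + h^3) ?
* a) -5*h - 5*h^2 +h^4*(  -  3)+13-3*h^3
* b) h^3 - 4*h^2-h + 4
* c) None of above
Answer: a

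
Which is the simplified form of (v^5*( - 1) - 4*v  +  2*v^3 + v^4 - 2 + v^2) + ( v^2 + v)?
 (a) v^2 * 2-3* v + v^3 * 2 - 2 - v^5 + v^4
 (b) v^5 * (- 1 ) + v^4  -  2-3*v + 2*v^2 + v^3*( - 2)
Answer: a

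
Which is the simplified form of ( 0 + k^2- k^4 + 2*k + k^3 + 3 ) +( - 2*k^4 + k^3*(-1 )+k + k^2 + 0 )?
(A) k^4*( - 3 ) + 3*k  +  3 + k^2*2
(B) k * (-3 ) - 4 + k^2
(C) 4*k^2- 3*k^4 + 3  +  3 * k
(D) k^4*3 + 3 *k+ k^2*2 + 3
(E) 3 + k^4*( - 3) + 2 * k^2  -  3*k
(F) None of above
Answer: A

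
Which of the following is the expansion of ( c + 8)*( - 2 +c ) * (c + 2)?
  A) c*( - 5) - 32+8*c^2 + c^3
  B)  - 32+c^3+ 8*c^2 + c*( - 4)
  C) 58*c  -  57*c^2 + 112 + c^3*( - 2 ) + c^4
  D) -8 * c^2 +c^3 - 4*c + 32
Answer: B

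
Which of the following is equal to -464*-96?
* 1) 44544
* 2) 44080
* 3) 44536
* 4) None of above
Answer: 1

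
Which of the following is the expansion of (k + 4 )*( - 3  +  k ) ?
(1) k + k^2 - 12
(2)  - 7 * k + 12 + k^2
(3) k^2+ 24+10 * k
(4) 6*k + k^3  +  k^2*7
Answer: 1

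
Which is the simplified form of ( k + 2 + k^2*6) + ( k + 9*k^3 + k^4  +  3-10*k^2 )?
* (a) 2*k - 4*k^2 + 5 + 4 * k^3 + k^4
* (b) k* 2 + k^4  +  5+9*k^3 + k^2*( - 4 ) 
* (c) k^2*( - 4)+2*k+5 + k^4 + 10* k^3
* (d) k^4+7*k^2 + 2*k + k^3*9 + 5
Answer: b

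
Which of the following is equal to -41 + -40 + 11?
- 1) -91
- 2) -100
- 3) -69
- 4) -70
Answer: 4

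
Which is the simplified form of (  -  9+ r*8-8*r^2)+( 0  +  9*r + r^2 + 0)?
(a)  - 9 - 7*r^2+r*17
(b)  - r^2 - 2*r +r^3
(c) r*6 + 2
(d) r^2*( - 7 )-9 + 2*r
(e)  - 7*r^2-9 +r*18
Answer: a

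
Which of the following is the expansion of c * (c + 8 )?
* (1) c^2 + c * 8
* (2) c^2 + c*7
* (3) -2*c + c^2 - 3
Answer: 1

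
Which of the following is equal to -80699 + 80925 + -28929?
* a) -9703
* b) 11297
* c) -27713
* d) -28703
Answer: d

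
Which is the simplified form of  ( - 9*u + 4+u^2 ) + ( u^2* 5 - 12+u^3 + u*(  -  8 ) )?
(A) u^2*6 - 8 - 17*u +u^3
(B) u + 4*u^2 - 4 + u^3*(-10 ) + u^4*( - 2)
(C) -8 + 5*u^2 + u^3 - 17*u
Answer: A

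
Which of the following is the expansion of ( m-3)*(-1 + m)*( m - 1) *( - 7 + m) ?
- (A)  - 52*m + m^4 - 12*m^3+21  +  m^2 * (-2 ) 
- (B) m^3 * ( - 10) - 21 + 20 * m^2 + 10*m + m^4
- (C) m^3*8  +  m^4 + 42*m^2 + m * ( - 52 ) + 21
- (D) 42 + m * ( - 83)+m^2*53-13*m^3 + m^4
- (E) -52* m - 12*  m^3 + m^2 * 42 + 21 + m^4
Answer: E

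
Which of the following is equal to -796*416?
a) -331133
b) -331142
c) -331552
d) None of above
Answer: d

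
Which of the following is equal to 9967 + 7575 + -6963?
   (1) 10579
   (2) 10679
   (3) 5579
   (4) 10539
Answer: 1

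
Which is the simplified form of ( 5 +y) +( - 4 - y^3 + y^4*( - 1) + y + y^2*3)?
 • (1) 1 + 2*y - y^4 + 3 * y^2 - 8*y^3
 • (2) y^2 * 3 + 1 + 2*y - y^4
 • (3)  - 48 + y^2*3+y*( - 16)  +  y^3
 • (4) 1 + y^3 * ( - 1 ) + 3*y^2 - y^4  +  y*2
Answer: 4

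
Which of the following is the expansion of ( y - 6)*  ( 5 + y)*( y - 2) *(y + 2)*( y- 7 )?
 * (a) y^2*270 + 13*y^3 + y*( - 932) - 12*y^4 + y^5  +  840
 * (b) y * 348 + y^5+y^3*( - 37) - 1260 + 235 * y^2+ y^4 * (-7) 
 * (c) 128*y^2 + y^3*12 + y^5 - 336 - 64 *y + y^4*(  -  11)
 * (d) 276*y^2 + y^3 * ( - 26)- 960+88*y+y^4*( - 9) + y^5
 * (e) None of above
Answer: e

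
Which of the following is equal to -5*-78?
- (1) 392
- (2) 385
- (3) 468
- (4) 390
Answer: 4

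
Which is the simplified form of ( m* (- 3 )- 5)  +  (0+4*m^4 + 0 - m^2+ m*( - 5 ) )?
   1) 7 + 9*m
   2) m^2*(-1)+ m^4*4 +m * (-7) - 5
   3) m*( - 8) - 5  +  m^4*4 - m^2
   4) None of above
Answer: 3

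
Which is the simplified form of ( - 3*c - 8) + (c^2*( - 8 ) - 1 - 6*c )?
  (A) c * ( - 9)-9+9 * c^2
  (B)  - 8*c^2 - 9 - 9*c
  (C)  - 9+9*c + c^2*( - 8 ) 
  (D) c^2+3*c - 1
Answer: B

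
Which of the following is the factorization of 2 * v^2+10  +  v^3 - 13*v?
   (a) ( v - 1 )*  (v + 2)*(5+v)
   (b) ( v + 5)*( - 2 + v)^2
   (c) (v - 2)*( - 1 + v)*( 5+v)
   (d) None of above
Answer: c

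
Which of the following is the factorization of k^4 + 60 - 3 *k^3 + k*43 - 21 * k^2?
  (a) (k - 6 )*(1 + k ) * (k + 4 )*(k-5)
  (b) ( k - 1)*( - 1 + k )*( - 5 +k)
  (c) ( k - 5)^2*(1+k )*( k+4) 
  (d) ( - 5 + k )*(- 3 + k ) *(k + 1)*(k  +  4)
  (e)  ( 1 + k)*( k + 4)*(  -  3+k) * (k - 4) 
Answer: d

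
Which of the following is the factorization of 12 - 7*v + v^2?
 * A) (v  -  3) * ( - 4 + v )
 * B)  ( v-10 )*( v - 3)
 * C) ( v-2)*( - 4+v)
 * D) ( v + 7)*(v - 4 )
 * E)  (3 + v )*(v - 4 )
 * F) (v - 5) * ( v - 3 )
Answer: A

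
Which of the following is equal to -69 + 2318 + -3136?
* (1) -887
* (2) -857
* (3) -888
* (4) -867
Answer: 1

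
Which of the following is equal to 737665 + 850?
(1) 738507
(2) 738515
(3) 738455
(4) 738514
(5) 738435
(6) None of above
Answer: 2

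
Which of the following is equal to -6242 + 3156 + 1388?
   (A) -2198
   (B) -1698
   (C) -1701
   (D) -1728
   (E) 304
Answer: B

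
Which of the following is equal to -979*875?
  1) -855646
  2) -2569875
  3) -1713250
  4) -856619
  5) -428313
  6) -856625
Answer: 6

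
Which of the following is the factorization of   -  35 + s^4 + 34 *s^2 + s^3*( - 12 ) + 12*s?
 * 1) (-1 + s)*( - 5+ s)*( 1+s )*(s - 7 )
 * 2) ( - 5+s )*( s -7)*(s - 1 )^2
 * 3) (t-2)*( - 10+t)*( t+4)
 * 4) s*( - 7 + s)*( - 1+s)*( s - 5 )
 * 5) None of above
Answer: 1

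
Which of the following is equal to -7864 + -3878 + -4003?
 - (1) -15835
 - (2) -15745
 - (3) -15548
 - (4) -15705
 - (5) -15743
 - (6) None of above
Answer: 2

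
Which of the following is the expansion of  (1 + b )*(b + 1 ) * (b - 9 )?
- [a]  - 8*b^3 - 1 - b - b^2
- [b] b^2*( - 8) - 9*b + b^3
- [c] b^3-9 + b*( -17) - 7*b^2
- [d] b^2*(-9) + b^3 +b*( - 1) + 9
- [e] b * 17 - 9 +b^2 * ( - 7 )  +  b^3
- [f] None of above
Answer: c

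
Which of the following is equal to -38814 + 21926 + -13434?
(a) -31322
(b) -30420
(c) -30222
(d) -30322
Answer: d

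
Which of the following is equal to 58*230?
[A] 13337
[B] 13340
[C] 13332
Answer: B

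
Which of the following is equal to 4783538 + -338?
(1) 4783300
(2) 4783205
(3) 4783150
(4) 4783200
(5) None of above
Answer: 4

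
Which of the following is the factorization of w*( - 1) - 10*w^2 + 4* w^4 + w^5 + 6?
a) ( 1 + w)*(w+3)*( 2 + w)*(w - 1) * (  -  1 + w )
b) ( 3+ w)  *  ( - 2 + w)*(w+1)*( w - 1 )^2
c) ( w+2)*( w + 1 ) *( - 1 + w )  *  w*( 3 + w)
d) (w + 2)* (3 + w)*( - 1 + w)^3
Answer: a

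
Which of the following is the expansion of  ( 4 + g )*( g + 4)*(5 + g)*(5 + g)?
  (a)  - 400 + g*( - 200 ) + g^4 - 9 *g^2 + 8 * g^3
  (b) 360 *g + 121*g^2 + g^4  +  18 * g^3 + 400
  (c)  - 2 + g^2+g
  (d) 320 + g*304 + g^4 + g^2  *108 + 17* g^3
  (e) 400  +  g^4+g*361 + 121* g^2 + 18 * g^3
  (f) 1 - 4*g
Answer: b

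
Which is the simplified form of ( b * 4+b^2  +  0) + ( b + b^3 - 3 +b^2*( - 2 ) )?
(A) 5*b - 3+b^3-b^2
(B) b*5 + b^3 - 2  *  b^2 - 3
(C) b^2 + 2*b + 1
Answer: A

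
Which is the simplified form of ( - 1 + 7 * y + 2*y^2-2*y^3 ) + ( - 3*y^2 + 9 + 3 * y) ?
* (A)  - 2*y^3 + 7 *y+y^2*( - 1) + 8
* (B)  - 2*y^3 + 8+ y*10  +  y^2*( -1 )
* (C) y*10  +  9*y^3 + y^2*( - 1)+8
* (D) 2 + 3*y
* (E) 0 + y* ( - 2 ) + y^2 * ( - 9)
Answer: B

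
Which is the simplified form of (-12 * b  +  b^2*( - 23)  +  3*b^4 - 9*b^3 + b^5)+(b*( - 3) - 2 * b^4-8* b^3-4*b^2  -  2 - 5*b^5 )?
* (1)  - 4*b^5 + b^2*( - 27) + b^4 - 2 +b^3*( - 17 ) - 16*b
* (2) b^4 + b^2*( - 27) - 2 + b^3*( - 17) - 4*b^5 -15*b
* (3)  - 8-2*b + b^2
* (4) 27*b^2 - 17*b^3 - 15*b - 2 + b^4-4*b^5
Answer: 2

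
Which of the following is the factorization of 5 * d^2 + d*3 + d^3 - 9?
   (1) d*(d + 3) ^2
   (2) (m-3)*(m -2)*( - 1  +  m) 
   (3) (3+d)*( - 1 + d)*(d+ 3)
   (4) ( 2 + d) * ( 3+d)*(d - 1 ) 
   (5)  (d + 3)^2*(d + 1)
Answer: 3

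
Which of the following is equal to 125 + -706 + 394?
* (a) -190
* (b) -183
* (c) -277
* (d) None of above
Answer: d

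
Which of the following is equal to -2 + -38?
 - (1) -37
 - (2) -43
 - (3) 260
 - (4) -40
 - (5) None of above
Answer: 4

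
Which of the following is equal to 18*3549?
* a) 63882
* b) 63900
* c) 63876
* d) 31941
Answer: a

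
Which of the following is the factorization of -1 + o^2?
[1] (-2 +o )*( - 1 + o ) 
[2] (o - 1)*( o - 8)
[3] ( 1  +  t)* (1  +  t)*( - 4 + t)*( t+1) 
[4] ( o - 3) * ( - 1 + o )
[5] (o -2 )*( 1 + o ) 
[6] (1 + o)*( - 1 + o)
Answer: 6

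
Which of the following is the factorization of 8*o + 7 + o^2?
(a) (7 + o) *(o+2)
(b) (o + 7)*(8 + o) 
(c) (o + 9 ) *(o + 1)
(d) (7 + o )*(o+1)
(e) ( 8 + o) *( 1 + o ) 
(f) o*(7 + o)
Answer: d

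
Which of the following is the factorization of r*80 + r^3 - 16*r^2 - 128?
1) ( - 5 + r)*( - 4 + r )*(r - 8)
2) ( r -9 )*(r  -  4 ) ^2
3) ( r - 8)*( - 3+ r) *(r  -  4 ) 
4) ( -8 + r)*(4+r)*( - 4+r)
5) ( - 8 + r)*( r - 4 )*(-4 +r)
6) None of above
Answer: 5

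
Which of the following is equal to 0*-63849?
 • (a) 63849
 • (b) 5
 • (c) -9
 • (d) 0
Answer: d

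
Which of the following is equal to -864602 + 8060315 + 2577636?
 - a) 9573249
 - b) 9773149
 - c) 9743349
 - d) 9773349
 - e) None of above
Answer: d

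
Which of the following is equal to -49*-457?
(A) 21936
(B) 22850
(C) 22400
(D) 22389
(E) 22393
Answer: E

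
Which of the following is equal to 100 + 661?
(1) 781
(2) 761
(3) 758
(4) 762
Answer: 2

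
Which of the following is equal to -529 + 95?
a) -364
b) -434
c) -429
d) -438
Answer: b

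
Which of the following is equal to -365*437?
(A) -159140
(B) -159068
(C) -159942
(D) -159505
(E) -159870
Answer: D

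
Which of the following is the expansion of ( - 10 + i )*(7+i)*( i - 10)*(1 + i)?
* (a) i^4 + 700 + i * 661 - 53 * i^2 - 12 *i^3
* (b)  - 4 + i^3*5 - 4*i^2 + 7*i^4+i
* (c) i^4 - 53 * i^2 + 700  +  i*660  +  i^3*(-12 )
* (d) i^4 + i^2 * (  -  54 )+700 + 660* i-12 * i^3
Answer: c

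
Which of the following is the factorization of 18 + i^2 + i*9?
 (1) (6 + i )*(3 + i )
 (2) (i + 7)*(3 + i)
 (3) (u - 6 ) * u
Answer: 1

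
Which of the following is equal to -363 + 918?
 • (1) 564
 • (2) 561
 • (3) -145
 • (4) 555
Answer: 4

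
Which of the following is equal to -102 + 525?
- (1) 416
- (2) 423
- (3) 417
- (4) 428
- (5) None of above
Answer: 2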